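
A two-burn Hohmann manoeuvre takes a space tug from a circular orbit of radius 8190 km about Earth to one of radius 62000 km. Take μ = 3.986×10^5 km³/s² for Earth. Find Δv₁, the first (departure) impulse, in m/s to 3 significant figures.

Δv₁ = 2300 m/s

The Hohmann ellipse has a_t = (r₁ + r₂)/2 = 35095 km.
On the circular orbit at r = 8190 km, v_c = √(μ/r) = 6.9763 km/s.
Vis-viva on the transfer ellipse at r = 8190 km gives v_t = √[μ(2/r − 1/a_t)] = 9.2726 km/s.
Δv₁ = |v_t − v_c| = |9.2726 − 6.9763| = 2.296 km/s.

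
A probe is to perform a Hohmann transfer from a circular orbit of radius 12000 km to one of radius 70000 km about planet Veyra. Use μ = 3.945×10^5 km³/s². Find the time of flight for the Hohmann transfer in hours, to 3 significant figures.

The Hohmann ellipse has a_t = (r₁ + r₂)/2 = 41000 km.
By Kepler's third law the transfer-orbit period is T = 2π√(a_t³/μ), so t = T/2 = 41520 s.
Converting: 41520 s ÷ 3600 s/hour = 11.5 hours.

t = 11.5 hours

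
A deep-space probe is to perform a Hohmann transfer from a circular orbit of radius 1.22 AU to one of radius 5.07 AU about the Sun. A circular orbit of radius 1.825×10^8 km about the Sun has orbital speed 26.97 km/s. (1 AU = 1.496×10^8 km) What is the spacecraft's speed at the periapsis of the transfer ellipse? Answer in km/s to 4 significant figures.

From the circular-orbit relation v² = μ/r at r = 1.825×10^8 km: μ = v²r = (26.97)² × 1.825×10^8 = 1.32747×10^11 km³/s².
In km: r₁ = 1.22 × 1.496×10^8 = 1.82512×10^8 km; r₂ = 5.07 × 1.496×10^8 = 7.58472×10^8 km.
Transfer-ellipse semi-major axis a_t = (r₁ + r₂)/2 = (1.82512×10^8 + 7.58472×10^8)/2 = 4.70492×10^8 km.
At periapsis, r = 1.82512×10^8 km.
From the vis-viva equation, v = √[μ(2/r − 1/a_t)] = 34.24 km/s.

v = 34.24 km/s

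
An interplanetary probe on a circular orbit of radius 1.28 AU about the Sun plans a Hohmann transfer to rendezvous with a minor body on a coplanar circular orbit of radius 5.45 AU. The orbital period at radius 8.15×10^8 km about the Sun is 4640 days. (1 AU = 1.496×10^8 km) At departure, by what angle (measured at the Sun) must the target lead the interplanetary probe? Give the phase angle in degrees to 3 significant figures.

From Kepler's third law T² = 4π²r³/μ at r = 8.15×10^8 km, T = 4640 days = 4640 × 86400 s = 4.00896×10^8 s: μ = 4π²r³/T² = 1.32975×10^11 km³/s².
In km: r₁ = 1.28 × 1.496×10^8 = 1.91488×10^8 km; r₂ = 5.45 × 1.496×10^8 = 8.1532×10^8 km.
Semi-major axis of the transfer orbit: a_t = (1.91488×10^8 + 8.1532×10^8)/2 = 5.03404×10^8 km.
Transfer time t = π√(a_t³/μ) = 9.7306×10^7 s.
Target angular speed ω₂ = √(μ/r₂³) = 1.5664×10^-8 rad/s.
Angle swept by the target during transfer: ω₂·t = 1.5242 rad = 87.33°.
Arrival is 180° from departure on the ellipse, so φ = 180° − 87.33° = 92.7°.

φ = 92.7°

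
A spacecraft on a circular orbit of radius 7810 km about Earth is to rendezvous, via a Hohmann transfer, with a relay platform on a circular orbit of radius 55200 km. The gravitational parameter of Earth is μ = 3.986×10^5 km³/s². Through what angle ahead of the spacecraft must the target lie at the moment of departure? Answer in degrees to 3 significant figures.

φ = 102°

Transfer-ellipse semi-major axis a_t = (r₁ + r₂)/2 = (7810 + 55200)/2 = 31505 km.
The half-period of the transfer ellipse is t = π√(a_t³/μ) = 27826 s.
Target angular speed ω₂ = √(μ/r₂³) = 4.8681×10^-5 rad/s.
Angle swept by the target during transfer: ω₂·t = 1.3546 rad = 77.61°.
The spacecraft traverses 180° on the transfer ellipse, so the target must lead by 180° − 77.61° = 102°.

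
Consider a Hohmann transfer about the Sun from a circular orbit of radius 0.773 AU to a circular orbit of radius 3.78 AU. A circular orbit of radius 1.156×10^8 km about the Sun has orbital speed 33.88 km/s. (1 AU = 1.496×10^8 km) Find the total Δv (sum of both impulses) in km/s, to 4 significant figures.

Δv = 16.17 km/s

From the circular-orbit relation v² = μ/r at r = 1.156×10^8 km: μ = v²r = (33.88)² × 1.156×10^8 = 1.32692×10^11 km³/s².
In km: r₁ = 0.773 × 1.496×10^8 = 1.156408×10^8 km; r₂ = 3.78 × 1.496×10^8 = 5.65488×10^8 km.
The Hohmann ellipse has a_t = (r₁ + r₂)/2 = 3.405644×10^8 km.
At r₁ the circular-orbit speed is v₁ = √(μ/r₁) = 33.874 km/s.
Transfer-orbit speed at r₁ (v² = μ(2/r − 1/a)): v_p = √[μ(2/r₁ − 1/a_t)] = 43.649 km/s.
First burn Δv₁ = |v_p − v₁| = 9.775 km/s.
Circular speed at r₂: v₂ = √(μ/r₂) = 15.318 km/s.
Transfer-orbit speed at r₂: v_a = √[μ(2/r₂ − 1/a_t)] = 8.9262 km/s.
Second burn Δv₂ = |v₂ − v_a| = 6.392 km/s.
Total Δv = Δv₁ + Δv₂ = 16.17 km/s.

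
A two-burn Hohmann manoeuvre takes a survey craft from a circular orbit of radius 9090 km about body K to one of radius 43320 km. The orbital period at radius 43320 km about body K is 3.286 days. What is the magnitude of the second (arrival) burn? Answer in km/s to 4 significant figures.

Δv₂ = 0.3941 km/s

From Kepler's third law T² = 4π²r³/μ at r = 43320 km, T = 3.286 days = 3.286 × 86400 s = 2.839104×10^5 s: μ = 4π²r³/T² = 39816.4 km³/s².
Semi-major axis of the transfer orbit: a_t = (9090 + 43320)/2 = 26205 km.
On the circular orbit at r = 43320 km, v_c = √(μ/r) = 0.9587 km/s.
Transfer-orbit speed at the same r (vis-viva, a = a_t): v_t = √[μ(2/r − 1/a_t)] = 0.5646 km/s.
Δv₂ = |v_t − v_c| = |0.5646 − 0.9587| = 0.3941 km/s.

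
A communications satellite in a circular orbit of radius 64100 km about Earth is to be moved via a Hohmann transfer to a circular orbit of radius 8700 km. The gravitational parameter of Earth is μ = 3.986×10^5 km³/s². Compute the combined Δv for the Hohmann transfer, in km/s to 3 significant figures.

The Hohmann ellipse has a_t = (r₁ + r₂)/2 = 36400 km.
At r₁ the circular-orbit speed is v₁ = √(μ/r₁) = 2.49367 km/s.
Transfer-orbit speed at r₁ (v² = μ(2/r − 1/a)): v_a = √[μ(2/r₁ − 1/a_t)] = 1.21913 km/s.
First burn Δv₁ = |v_a − v₁| = 1.2745 km/s.
At r₂, v₂ = √(μ/r₂) = 6.7688 km/s.
Transfer-orbit speed at r₂: v_p = √[μ(2/r₂ − 1/a_t)] = 8.9823 km/s.
Second burn Δv₂ = |v₂ − v_p| = 2.2135 km/s.
Total Δv = Δv₁ + Δv₂ = 3.488 km/s.

Δv = 3.49 km/s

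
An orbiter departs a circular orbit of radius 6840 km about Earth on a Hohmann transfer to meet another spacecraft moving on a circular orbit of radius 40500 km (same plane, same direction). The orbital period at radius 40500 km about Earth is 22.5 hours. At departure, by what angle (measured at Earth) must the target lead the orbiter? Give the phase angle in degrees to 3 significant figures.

φ = 99.6°

From Kepler's third law T² = 4π²r³/μ at r = 40500 km, T = 22.5 hours = 22.5 × 3600 s = 81000 s: μ = 4π²r³/T² = 3.99719×10^5 km³/s².
Semi-major axis of the transfer orbit: a_t = (6840 + 40500)/2 = 23670 km.
Transfer time t = π√(a_t³/μ) = 18095.5 s.
The target's mean motion on its circular orbit is ω₂ = √(μ/r₂³) = 7.75702×10^-5 rad/s.
Angle swept by the target during transfer: ω₂·t = 1.40367 rad = 80.42°.
The orbiter traverses 180° on the transfer ellipse, so the target must lead by 180° − 80.42° = 99.6°.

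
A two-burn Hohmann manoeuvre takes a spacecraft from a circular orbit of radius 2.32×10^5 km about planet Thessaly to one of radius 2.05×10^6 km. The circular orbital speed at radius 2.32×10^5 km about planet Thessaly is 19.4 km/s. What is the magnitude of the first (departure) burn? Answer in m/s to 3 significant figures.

Δv₁ = 6600 m/s

From the circular-orbit relation v² = μ/r at r = 2.32×10^5 km: μ = v²r = (19.4)² × 2.32×10^5 = 8.73155×10^7 km³/s².
Transfer-ellipse semi-major axis a_t = (r₁ + r₂)/2 = (2.320×10^5 + 2.050×10^6)/2 = 1.141×10^6 km.
On the circular orbit at r = 2.320×10^5 km, v_c = √(μ/r) = 19.400 km/s.
Transfer-orbit speed at the same r (vis-viva, a = a_t): v_t = √[μ(2/r − 1/a_t)] = 26.004 km/s.
Δv₁ = |v_t − v_c| = |26.004 − 19.400| = 6.604 km/s.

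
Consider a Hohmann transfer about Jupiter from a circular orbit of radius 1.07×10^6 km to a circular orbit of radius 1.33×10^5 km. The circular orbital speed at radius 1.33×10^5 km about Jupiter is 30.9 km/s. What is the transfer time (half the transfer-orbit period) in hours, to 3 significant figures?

From the circular-orbit relation v² = μ/r at r = 1.33×10^5 km: μ = v²r = (30.9)² × 1.33×10^5 = 1.26990×10^8 km³/s².
Transfer-ellipse semi-major axis a_t = (r₁ + r₂)/2 = (1.070×10^6 + 1.330×10^5)/2 = 6.015×10^5 km.
By Kepler's third law the transfer-orbit period is T = 2π√(a_t³/μ), so t = T/2 = 1.301×10^5 s.
Converting: 1.301×10^5 s ÷ 3600 s/hour = 36.1 hours.

t = 36.1 hours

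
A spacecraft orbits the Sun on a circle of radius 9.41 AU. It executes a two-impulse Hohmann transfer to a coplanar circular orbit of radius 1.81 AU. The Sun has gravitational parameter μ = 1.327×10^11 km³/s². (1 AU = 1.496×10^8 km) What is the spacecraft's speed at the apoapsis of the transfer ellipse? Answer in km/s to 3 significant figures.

In km: r₁ = 9.41 × 1.496×10^8 = 1.407736×10^9 km; r₂ = 1.81 × 1.496×10^8 = 2.70776×10^8 km.
Semi-major axis of the transfer orbit: a_t = (1.407736×10^9 + 2.70776×10^8)/2 = 8.39256×10^8 km.
At apoapsis, r = 1.407736×10^9 km.
Applying v² = μ(2/r − 1/a_t): v = 5.515 km/s.

v = 5.51 km/s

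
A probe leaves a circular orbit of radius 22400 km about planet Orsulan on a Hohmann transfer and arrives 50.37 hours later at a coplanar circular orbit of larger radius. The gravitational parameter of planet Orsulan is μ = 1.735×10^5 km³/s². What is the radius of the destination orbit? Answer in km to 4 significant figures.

Transfer time t = 50.37 hours = 1.81332×10^5 s, and t = π√(a_t³/μ).
So a_t = (μ t²/π²)^(1/3) = (1.735×10^5 × (1.81332×10^5)² / π²)^(1/3) = 83301 km.
Since a_t = (r₁ + r₂)/2, r₂ = 2a_t − r₁ = 2×83301 − 22400 = 1.44202×10^5 km.

r₂ = 1.442×10^5 km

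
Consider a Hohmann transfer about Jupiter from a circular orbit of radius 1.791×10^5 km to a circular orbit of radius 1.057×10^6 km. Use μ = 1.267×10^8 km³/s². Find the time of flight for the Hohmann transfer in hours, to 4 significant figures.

t = 37.67 hours

Semi-major axis of the transfer orbit: a_t = (1.791×10^5 + 1.057×10^6)/2 = 6.1805×10^5 km.
Half the transfer-orbit period gives t = π√(a_t³/μ) = 1.356×10^5 s.
Converting: 1.356×10^5 s ÷ 3600 s/hour = 37.67 hours.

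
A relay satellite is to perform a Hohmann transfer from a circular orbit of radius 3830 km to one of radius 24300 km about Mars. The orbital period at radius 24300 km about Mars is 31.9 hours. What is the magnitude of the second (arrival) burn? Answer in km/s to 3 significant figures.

From Kepler's third law T² = 4π²r³/μ at r = 24300 km, T = 31.9 hours = 31.9 × 3600 s = 1.1484×10^5 s: μ = 4π²r³/T² = 42952.9 km³/s².
Semi-major axis of the transfer orbit: a_t = (3830 + 24300)/2 = 14065 km.
Circular speed at r = 24300 km: v_c = √(μ/r) = 1.3295 km/s.
Transfer-orbit speed at the same r (vis-viva, a = a_t): v_t = √[μ(2/r − 1/a_t)] = 0.69378 km/s.
Δv₂ = |v_t − v_c| = |0.69378 − 1.3295| = 0.6357 km/s.

Δv₂ = 0.636 km/s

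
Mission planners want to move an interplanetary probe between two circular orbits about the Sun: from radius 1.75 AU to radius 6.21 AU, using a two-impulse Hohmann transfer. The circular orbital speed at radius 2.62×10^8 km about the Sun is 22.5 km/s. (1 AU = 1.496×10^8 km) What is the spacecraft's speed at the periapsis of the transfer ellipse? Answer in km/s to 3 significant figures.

From the circular-orbit relation v² = μ/r at r = 2.62×10^8 km: μ = v²r = (22.5)² × 2.62×10^8 = 1.32638×10^11 km³/s².
In km: r₁ = 1.75 × 1.496×10^8 = 2.618×10^8 km; r₂ = 6.21 × 1.496×10^8 = 9.29016×10^8 km.
Transfer-ellipse semi-major axis a_t = (r₁ + r₂)/2 = (2.618×10^8 + 9.29016×10^8)/2 = 5.95408×10^8 km.
The periapsis of the transfer ellipse is at r = 2.618×10^8 km.
Vis-viva: v = √[μ(2/r − 1/a_t)] = √[1.32638×10^11 × (2/2.618×10^8 − 1/5.95408×10^8)] = 28.12 km/s.

v = 28.1 km/s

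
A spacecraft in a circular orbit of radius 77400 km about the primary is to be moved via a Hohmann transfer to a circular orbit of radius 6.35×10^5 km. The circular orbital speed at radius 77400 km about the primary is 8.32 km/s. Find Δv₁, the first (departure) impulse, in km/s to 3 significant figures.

From the circular-orbit relation v² = μ/r at r = 77400 km: μ = v²r = (8.32)² × 77400 = 5.35781×10^6 km³/s².
The Hohmann ellipse has a_t = (r₁ + r₂)/2 = 3.562×10^5 km.
Circular speed at r = 77400 km: v_c = √(μ/r) = 8.3200 km/s.
Vis-viva on the transfer ellipse at r = 77400 km gives v_t = √[μ(2/r − 1/a_t)] = 11.109 km/s.
Δv₁ = |v_t − v_c| = |11.109 − 8.3200| = 2.789 km/s.

Δv₁ = 2.79 km/s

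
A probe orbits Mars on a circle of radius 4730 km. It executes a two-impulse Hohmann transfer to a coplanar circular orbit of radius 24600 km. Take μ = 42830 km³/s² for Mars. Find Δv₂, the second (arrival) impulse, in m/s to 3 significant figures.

Transfer-ellipse semi-major axis a_t = (r₁ + r₂)/2 = (4730 + 24600)/2 = 14665 km.
Circular speed at r = 24600 km: v_c = √(μ/r) = 1.3195 km/s.
Transfer-orbit speed at the same r (vis-viva, a = a_t): v_t = √[μ(2/r − 1/a_t)] = 0.74937 km/s.
Δv₂ = |v_t − v_c| = |0.74937 − 1.3195| = 0.5701 km/s.

Δv₂ = 570 m/s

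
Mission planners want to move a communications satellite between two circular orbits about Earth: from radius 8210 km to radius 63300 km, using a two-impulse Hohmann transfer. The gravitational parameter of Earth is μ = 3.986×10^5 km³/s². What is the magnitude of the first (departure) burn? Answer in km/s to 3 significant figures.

Δv₁ = 2.30 km/s

Semi-major axis of the transfer orbit: a_t = (8210 + 63300)/2 = 35755 km.
On the circular orbit at r = 8210 km, v_c = √(μ/r) = 6.968 km/s.
Vis-viva on the transfer ellipse at r = 8210 km gives v_t = √[μ(2/r − 1/a_t)] = 9.271 km/s.
Δv₁ = |v_t − v_c| = |9.271 − 6.968| = 2.303 km/s.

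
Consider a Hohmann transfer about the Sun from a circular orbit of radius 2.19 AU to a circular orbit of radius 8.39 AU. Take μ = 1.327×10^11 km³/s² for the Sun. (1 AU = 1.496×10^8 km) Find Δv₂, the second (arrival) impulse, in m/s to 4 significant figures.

Δv₂ = 3666 m/s

In km: r₁ = 2.19 × 1.496×10^8 = 3.27624×10^8 km; r₂ = 8.39 × 1.496×10^8 = 1.255144×10^9 km.
Semi-major axis of the transfer orbit: a_t = (3.27624×10^8 + 1.255144×10^9)/2 = 7.91384×10^8 km.
Circular speed at r = 1.255144×10^9 km: v_c = √(μ/r) = 10.282 km/s.
Vis-viva on the transfer ellipse at r = 1.255144×10^9 km gives v_t = √[μ(2/r − 1/a_t)] = 6.6158 km/s.
Δv₂ = |v_t − v_c| = |6.6158 − 10.282| = 3.666 km/s.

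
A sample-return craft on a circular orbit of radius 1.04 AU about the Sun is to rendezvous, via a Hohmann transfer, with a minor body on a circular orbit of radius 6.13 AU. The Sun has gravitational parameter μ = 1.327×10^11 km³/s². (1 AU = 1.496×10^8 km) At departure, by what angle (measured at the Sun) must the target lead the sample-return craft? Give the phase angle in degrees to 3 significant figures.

φ = 99.5°

In km: r₁ = 1.04 × 1.496×10^8 = 1.55584×10^8 km; r₂ = 6.13 × 1.496×10^8 = 9.17048×10^8 km.
Semi-major axis of the transfer orbit: a_t = (1.55584×10^8 + 9.17048×10^8)/2 = 5.36316×10^8 km.
Transfer time t = π√(a_t³/μ) = 1.071×10^8 s.
Target angular speed ω₂ = √(μ/r₂³) = 1.312×10^-8 rad/s.
Angle swept by the target during transfer: ω₂·t = 1.405 rad = 80.50°.
Arrival is 180° from departure on the ellipse, so φ = 180° − 80.50° = 99.5°.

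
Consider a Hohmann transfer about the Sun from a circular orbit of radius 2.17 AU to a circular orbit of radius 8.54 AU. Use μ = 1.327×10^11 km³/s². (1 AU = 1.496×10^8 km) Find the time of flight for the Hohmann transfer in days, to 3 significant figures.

In km: r₁ = 2.17 × 1.496×10^8 = 3.24632×10^8 km; r₂ = 8.54 × 1.496×10^8 = 1.277584×10^9 km.
Semi-major axis of the transfer orbit: a_t = (3.24632×10^8 + 1.277584×10^9)/2 = 8.01108×10^8 km.
By Kepler's third law the transfer-orbit period is T = 2π√(a_t³/μ), so t = T/2 = 1.955×10^8 s.
Converting: 1.955×10^8 s ÷ 86400 s/day = 2260 days.

t = 2260 days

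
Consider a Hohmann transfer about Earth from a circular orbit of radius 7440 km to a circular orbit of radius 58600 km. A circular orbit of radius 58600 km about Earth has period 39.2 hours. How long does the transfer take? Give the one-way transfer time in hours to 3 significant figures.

From Kepler's third law T² = 4π²r³/μ at r = 58600 km, T = 39.2 hours = 39.2 × 3600 s = 1.4112×10^5 s: μ = 4π²r³/T² = 3.98910×10^5 km³/s².
The Hohmann ellipse has a_t = (r₁ + r₂)/2 = 33020 km.
Half the transfer-orbit period gives t = π√(a_t³/μ) = 29850 s.
Converting: 29850 s ÷ 3600 s/hour = 8.29 hours.

t = 8.29 hours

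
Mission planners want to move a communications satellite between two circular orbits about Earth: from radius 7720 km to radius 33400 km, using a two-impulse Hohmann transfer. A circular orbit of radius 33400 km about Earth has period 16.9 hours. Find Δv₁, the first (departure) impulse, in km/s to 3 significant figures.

From Kepler's third law T² = 4π²r³/μ at r = 33400 km, T = 16.9 hours = 16.9 × 3600 s = 60840 s: μ = 4π²r³/T² = 3.97393×10^5 km³/s².
Semi-major axis of the transfer orbit: a_t = (7720 + 33400)/2 = 20560 km.
On the circular orbit at r = 7720 km, v_c = √(μ/r) = 7.175 km/s.
Transfer-orbit speed at the same r (vis-viva, a = a_t): v_t = √[μ(2/r − 1/a_t)] = 9.145 km/s.
Δv₁ = |v_t − v_c| = |9.145 − 7.175| = 1.970 km/s.

Δv₁ = 1.97 km/s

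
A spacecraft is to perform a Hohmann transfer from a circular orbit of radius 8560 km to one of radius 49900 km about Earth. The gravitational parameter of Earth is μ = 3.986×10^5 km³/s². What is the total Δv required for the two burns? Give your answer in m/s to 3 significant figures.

The Hohmann ellipse has a_t = (r₁ + r₂)/2 = 29230 km.
Circular speed at r₁: v₁ = √(μ/r₁) = √(3.986×10^5/8560) = 6.824 km/s.
Transfer-orbit speed at r₁ (v² = μ(2/r − 1/a)): v_p = √[μ(2/r₁ − 1/a_t)] = 8.916 km/s.
First burn Δv₁ = |v_p − v₁| = 2.092 km/s.
At r₂, v₂ = √(μ/r₂) = 2.826 km/s.
Transfer-orbit speed at r₂: v_a = √[μ(2/r₂ − 1/a_t)] = 1.529 km/s.
Second burn Δv₂ = |v₂ − v_a| = 1.297 km/s.
Δv = Δv₁ + Δv₂ = 2.092 + 1.297 = 3.389 km/s.

Δv = 3390 m/s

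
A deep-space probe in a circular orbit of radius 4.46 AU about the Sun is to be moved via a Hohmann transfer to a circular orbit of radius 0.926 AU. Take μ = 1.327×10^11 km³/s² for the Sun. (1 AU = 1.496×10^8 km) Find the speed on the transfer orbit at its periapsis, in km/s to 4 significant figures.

v = 39.83 km/s

In km: r₁ = 4.46 × 1.496×10^8 = 6.67216×10^8 km; r₂ = 0.926 × 1.496×10^8 = 1.385296×10^8 km.
Transfer-ellipse semi-major axis a_t = (r₁ + r₂)/2 = (6.67216×10^8 + 1.385296×10^8)/2 = 4.028728×10^8 km.
At periapsis, r = 1.385296×10^8 km.
Vis-viva: v = √[μ(2/r − 1/a_t)] = √[1.327×10^11 × (2/1.385296×10^8 − 1/4.028728×10^8)] = 39.83 km/s.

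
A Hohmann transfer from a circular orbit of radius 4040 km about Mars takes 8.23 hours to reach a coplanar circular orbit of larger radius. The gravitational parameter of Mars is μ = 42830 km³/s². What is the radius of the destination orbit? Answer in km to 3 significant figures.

r₂ = 27200 km

Transfer time t = 8.23 hours = 29628 s, and t = π√(a_t³/μ).
So a_t = (μ t²/π²)^(1/3) = (42830 × (29628)² / π²)^(1/3) = 15618 km.
Since a_t = (r₁ + r₂)/2, r₂ = 2a_t − r₁ = 2×15618 − 4040 = 27196 km.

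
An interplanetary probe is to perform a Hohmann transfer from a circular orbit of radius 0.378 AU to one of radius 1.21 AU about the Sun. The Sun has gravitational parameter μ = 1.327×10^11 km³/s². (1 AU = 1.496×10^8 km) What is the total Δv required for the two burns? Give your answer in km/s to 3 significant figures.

In km: r₁ = 0.378 × 1.496×10^8 = 5.65488×10^7 km; r₂ = 1.21 × 1.496×10^8 = 1.81016×10^8 km.
Transfer-ellipse semi-major axis a_t = (r₁ + r₂)/2 = (5.65488×10^7 + 1.81016×10^8)/2 = 1.187824×10^8 km.
At r₁ the circular-orbit speed is v₁ = √(μ/r₁) = 48.44 km/s.
On the transfer ellipse at r₁, v² = μ(2/r − 1/a) gives v_p = √[μ(2/r₁ − 1/a_t)] = 59.80 km/s.
First burn Δv₁ = |v_p − v₁| = 11.36 km/s.
At r₂, v₂ = √(μ/r₂) = 27.076 km/s.
Transfer-orbit speed at r₂: v_a = √[μ(2/r₂ − 1/a_t)] = 18.682 km/s.
Second burn Δv₂ = |v₂ − v_a| = 8.394 km/s.
Δv = Δv₁ + Δv₂ = 11.36 + 8.394 = 19.75 km/s.

Δv = 19.8 km/s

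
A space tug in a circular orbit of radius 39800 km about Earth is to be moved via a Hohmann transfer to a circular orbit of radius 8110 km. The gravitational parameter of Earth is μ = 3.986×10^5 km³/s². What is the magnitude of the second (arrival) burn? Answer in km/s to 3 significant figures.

The Hohmann ellipse has a_t = (r₁ + r₂)/2 = 23955 km.
On the circular orbit at r = 8110 km, v_c = √(μ/r) = 7.011 km/s.
Vis-viva on the transfer ellipse at r = 8110 km gives v_t = √[μ(2/r − 1/a_t)] = 9.037 km/s.
Δv₂ = |v_t − v_c| = |9.037 − 7.011| = 2.026 km/s.

Δv₂ = 2.03 km/s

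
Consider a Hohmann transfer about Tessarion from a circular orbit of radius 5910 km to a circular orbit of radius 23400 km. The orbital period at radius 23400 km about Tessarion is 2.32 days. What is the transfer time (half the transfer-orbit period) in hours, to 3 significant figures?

t = 13.8 hours

From Kepler's third law T² = 4π²r³/μ at r = 23400 km, T = 2.32 days = 2.32 × 86400 s = 2.00448×10^5 s: μ = 4π²r³/T² = 12589.4 km³/s².
The Hohmann ellipse has a_t = (r₁ + r₂)/2 = 14655 km.
Transfer time t = π√(a_t³/μ) = π√((14655)³ / 12589.4) = 49670 s.
Converting: 49670 s ÷ 3600 s/hour = 13.8 hours.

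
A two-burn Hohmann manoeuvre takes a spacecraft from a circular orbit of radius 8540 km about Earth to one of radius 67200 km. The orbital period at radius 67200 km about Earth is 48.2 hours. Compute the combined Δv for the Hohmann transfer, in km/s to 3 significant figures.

Δv = 3.54 km/s

From Kepler's third law T² = 4π²r³/μ at r = 67200 km, T = 48.2 hours = 48.2 × 3600 s = 1.7352×10^5 s: μ = 4π²r³/T² = 3.97895×10^5 km³/s².
Transfer-ellipse semi-major axis a_t = (r₁ + r₂)/2 = (8540 + 67200)/2 = 37870 km.
At r₁ the circular-orbit speed is v₁ = √(μ/r₁) = 6.826 km/s.
Transfer-orbit speed at r₁ (vis-viva): v_p = √[μ(2/r₁ − 1/a_t)] = 9.093 km/s.
First burn Δv₁ = |v_p − v₁| = 2.267 km/s.
At r₂, v₂ = √(μ/r₂) = 2.4333 km/s.
Transfer-orbit speed at r₂: v_a = √[μ(2/r₂ − 1/a_t)] = 1.1555 km/s.
Second burn Δv₂ = |v₂ − v_a| = 1.278 km/s.
Δv = Δv₁ + Δv₂ = 2.267 + 1.278 = 3.545 km/s.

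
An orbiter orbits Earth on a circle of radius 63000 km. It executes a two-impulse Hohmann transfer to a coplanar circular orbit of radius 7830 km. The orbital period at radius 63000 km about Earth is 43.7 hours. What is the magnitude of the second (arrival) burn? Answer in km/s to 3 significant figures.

From Kepler's third law T² = 4π²r³/μ at r = 63000 km, T = 43.7 hours = 43.7 × 3600 s = 1.5732×10^5 s: μ = 4π²r³/T² = 3.98854×10^5 km³/s².
The Hohmann ellipse has a_t = (r₁ + r₂)/2 = 35415 km.
Circular speed at r = 7830 km: v_c = √(μ/r) = 7.137 km/s.
Vis-viva on the transfer ellipse at r = 7830 km gives v_t = √[μ(2/r − 1/a_t)] = 9.519 km/s.
Δv₂ = |v_t − v_c| = |9.519 − 7.137| = 2.382 km/s.

Δv₂ = 2.38 km/s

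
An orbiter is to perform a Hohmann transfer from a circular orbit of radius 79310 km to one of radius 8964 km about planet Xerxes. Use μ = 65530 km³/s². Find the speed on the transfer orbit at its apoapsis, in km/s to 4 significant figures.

Semi-major axis of the transfer orbit: a_t = (79310 + 8964)/2 = 44137 km.
The apoapsis of the transfer ellipse is at r = 79310 km.
Applying v² = μ(2/r − 1/a_t): v = 0.4096 km/s.

v = 0.4096 km/s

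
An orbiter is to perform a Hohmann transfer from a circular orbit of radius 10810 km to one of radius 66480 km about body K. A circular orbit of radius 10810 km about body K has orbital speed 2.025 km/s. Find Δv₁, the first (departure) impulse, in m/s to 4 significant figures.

From the circular-orbit relation v² = μ/r at r = 10810 km: μ = v²r = (2.025)² × 10810 = 44327.8 km³/s².
The Hohmann ellipse has a_t = (r₁ + r₂)/2 = 38645 km.
On the circular orbit at r = 10810 km, v_c = √(μ/r) = 2.025 km/s.
Vis-viva on the transfer ellipse at r = 10810 km gives v_t = √[μ(2/r − 1/a_t)] = 2.656 km/s.
Δv₁ = |v_t − v_c| = |2.656 − 2.025| = 0.6310 km/s.

Δv₁ = 631.0 m/s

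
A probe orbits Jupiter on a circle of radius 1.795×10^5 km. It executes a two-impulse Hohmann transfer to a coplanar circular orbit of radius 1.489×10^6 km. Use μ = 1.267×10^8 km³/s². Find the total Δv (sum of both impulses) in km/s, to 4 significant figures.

Δv = 13.87 km/s

Semi-major axis of the transfer orbit: a_t = (1.795×10^5 + 1.489×10^6)/2 = 8.3425×10^5 km.
Circular speed at r₁: v₁ = √(μ/r₁) = √(1.267×10^8/1.795×10^5) = 26.568 km/s.
On the transfer ellipse at r₁, vis-viva equation gives v_p = √[μ(2/r₁ − 1/a_t)] = 35.494 km/s.
First burn Δv₁ = |v_p − v₁| = 8.926 km/s.
Circular speed at r₂: v₂ = √(μ/r₂) = 9.2245 km/s.
Transfer-orbit speed at r₂: v_a = √[μ(2/r₂ − 1/a_t)] = 4.2788 km/s.
Second burn Δv₂ = |v₂ − v_a| = 4.946 km/s.
Total Δv = Δv₁ + Δv₂ = 13.87 km/s.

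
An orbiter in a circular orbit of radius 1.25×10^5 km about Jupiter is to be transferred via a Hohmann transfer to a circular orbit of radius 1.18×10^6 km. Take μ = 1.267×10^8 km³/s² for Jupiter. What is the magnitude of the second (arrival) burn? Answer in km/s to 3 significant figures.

Δv₂ = 5.83 km/s

Semi-major axis of the transfer orbit: a_t = (1.250×10^5 + 1.180×10^6)/2 = 6.525×10^5 km.
On the circular orbit at r = 1.180×10^6 km, v_c = √(μ/r) = 10.362 km/s.
Vis-viva on the transfer ellipse at r = 1.180×10^6 km gives v_t = √[μ(2/r − 1/a_t)] = 4.5354 km/s.
Δv₂ = |v_t − v_c| = |4.5354 − 10.362| = 5.827 km/s.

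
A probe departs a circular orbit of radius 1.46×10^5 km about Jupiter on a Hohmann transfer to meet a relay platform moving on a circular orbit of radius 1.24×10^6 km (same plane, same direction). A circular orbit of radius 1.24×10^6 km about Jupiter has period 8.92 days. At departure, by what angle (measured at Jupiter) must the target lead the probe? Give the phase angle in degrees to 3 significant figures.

From Kepler's third law T² = 4π²r³/μ at r = 1.24×10^6 km, T = 8.92 days = 8.92 × 86400 s = 7.70688×10^5 s: μ = 4π²r³/T² = 1.26727×10^8 km³/s².
The Hohmann ellipse has a_t = (r₁ + r₂)/2 = 6.930×10^5 km.
The half-period of the transfer ellipse is t = π√(a_t³/μ) = 1.60996×10^5 s.
Target angular speed ω₂ = √(μ/r₂³) = 8.15270×10^-6 rad/s.
Angle swept by the target during transfer: ω₂·t = 1.31255 rad = 75.20°.
Arrival is 180° from departure on the ellipse, so φ = 180° − 75.20° = 105°.

φ = 105°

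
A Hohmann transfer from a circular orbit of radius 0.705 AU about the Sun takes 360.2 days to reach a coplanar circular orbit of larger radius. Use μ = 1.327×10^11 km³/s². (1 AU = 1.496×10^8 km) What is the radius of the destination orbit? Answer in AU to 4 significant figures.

In km: r₁ = 0.705 × 1.496×10^8 = 1.05468×10^8 km.
Transfer time t = 360.2 days = 3.112128×10^7 s, and t = π√(a_t³/μ).
So a_t = (μ t²/π²)^(1/3) = (1.327×10^11 × (3.112128×10^7)² / π²)^(1/3) = 2.3527×10^8 km.
Since a_t = (r₁ + r₂)/2, r₂ = 2a_t − r₁ = 2×2.3527×10^8 − 1.05468×10^8 = 3.65072×10^8 km.
In AU: r₂ = 3.65072×10^8 / 1.496×10^8 = 2.440 AU.

r₂ = 2.440 AU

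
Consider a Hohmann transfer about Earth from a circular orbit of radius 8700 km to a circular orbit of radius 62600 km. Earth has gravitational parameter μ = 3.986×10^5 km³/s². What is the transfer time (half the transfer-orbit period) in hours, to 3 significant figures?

The Hohmann ellipse has a_t = (r₁ + r₂)/2 = 35650 km.
By Kepler's third law the transfer-orbit period is T = 2π√(a_t³/μ), so t = T/2 = 33490 s.
Converting: 33490 s ÷ 3600 s/hour = 9.30 hours.

t = 9.30 hours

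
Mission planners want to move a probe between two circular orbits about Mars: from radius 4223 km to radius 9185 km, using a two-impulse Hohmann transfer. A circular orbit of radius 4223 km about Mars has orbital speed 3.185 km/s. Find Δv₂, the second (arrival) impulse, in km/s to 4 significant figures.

From the circular-orbit relation v² = μ/r at r = 4223 km: μ = v²r = (3.185)² × 4223 = 42839.1 km³/s².
Transfer-ellipse semi-major axis a_t = (r₁ + r₂)/2 = (4223 + 9185)/2 = 6704 km.
On the circular orbit at r = 9185 km, v_c = √(μ/r) = 2.15964 km/s.
Vis-viva on the transfer ellipse at r = 9185 km gives v_t = √[μ(2/r − 1/a_t)] = 1.71405 km/s.
Δv₂ = |v_t − v_c| = |1.71405 − 2.15964| = 0.4456 km/s.

Δv₂ = 0.4456 km/s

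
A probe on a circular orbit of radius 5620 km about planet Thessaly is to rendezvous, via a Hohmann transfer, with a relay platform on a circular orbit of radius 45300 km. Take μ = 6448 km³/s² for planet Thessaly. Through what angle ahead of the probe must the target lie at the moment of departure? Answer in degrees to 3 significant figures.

φ = 104°

The Hohmann ellipse has a_t = (r₁ + r₂)/2 = 25460 km.
The half-period of the transfer ellipse is t = π√(a_t³/μ) = 1.5894×10^5 s.
The target's mean motion on its circular orbit is ω₂ = √(μ/r₂³) = 8.3285×10^-6 rad/s.
Angle swept by the target during transfer: ω₂·t = 1.3237 rad = 75.84°.
Arrival is 180° from departure on the ellipse, so φ = 180° − 75.84° = 104°.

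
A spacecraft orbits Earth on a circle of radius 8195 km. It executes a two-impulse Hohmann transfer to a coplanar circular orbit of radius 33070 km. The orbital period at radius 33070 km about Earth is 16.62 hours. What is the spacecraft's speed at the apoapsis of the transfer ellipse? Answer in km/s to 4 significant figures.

v = 2.189 km/s

From Kepler's third law T² = 4π²r³/μ at r = 33070 km, T = 16.62 hours = 16.62 × 3600 s = 59832 s: μ = 4π²r³/T² = 3.98837×10^5 km³/s².
The Hohmann ellipse has a_t = (r₁ + r₂)/2 = 20632.5 km.
The apoapsis of the transfer ellipse is at r = 33070 km.
Vis-viva: v = √[μ(2/r − 1/a_t)] = √[3.98837×10^5 × (2/33070 − 1/20632.5)] = 2.189 km/s.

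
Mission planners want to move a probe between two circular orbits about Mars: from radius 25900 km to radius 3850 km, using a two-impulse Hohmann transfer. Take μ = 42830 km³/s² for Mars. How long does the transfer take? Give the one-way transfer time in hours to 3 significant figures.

t = 7.65 hours

Transfer-ellipse semi-major axis a_t = (r₁ + r₂)/2 = (25900 + 3850)/2 = 14875 km.
Transfer time t = π√(a_t³/μ) = π√((14875)³ / 42830) = 27540 s.
Converting: 27540 s ÷ 3600 s/hour = 7.65 hours.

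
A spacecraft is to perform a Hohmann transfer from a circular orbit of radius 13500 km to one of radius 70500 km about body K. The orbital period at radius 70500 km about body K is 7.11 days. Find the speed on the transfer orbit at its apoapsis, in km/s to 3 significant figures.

From Kepler's third law T² = 4π²r³/μ at r = 70500 km, T = 7.11 days = 7.11 × 86400 s = 6.14304×10^5 s: μ = 4π²r³/T² = 36657.3 km³/s².
The Hohmann ellipse has a_t = (r₁ + r₂)/2 = 42000 km.
The apoapsis of the transfer ellipse is at r = 70500 km.
From the vis-viva equation, v = √[μ(2/r − 1/a_t)] = 0.4088 km/s.

v = 0.409 km/s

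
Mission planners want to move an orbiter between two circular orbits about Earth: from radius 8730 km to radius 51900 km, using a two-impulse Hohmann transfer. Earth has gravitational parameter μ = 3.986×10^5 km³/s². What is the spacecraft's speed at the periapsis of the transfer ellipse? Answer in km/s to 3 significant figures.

v = 8.84 km/s

Transfer-ellipse semi-major axis a_t = (r₁ + r₂)/2 = (8730 + 51900)/2 = 30315 km.
At periapsis, r = 8730 km.
Applying v² = μ(2/r − 1/a_t): v = 8.841 km/s.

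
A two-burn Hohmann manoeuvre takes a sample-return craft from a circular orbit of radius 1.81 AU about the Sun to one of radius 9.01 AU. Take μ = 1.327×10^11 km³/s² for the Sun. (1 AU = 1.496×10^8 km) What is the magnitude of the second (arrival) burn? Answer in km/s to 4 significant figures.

In km: r₁ = 1.81 × 1.496×10^8 = 2.70776×10^8 km; r₂ = 9.01 × 1.496×10^8 = 1.347896×10^9 km.
Transfer-ellipse semi-major axis a_t = (r₁ + r₂)/2 = (2.70776×10^8 + 1.347896×10^9)/2 = 8.09336×10^8 km.
Circular speed at r = 1.347896×10^9 km: v_c = √(μ/r) = 9.922 km/s.
Vis-viva on the transfer ellipse at r = 1.347896×10^9 km gives v_t = √[μ(2/r − 1/a_t)] = 5.739 km/s.
Δv₂ = |v_t − v_c| = |5.739 − 9.922| = 4.183 km/s.

Δv₂ = 4.183 km/s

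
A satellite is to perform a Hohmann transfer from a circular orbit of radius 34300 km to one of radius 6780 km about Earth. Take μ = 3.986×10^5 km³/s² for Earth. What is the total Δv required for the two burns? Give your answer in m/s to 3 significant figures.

Semi-major axis of the transfer orbit: a_t = (34300 + 6780)/2 = 20540 km.
At r₁ the circular-orbit speed is v₁ = √(μ/r₁) = 3.409 km/s.
On the transfer ellipse at r₁, vis-viva gives v_a = √[μ(2/r₁ − 1/a_t)] = 1.959 km/s.
First burn Δv₁ = |v_a − v₁| = 1.450 km/s.
At r₂, v₂ = √(μ/r₂) = 7.6675 km/s.
Transfer-orbit speed at r₂: v_p = √[μ(2/r₂ − 1/a_t)] = 9.9083 km/s.
Second burn Δv₂ = |v₂ − v_p| = 2.241 km/s.
Total Δv = Δv₁ + Δv₂ = 3.691 km/s.

Δv = 3690 m/s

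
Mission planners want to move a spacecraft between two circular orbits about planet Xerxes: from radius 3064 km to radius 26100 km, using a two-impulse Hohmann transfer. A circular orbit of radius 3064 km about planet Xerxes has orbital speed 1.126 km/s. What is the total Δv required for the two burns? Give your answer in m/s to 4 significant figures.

Δv = 589.4 m/s

From the circular-orbit relation v² = μ/r at r = 3064 km: μ = v²r = (1.126)² × 3064 = 3884.77 km³/s².
Semi-major axis of the transfer orbit: a_t = (3064 + 26100)/2 = 14582 km.
Circular speed at r₁: v₁ = √(μ/r₁) = √(3884.77/3064) = 1.1260 km/s.
On the transfer ellipse at r₁, vis-viva gives v_p = √[μ(2/r₁ − 1/a_t)] = 1.5064 km/s.
First burn Δv₁ = |v_p − v₁| = 0.3804 km/s.
Circular speed at r₂: v₂ = √(μ/r₂) = 0.3858 km/s.
Transfer-orbit speed at r₂: v_a = √[μ(2/r₂ − 1/a_t)] = 0.1768 km/s.
Second burn Δv₂ = |v₂ − v_a| = 0.2090 km/s.
Δv = Δv₁ + Δv₂ = 0.3804 + 0.2090 = 0.5894 km/s.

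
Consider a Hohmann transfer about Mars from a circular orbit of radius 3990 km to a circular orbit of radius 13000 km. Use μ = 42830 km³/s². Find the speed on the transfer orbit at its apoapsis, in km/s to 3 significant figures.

v = 1.24 km/s

The Hohmann ellipse has a_t = (r₁ + r₂)/2 = 8495 km.
At apoapsis, r = 13000 km.
Applying v² = μ(2/r − 1/a_t): v = 1.244 km/s.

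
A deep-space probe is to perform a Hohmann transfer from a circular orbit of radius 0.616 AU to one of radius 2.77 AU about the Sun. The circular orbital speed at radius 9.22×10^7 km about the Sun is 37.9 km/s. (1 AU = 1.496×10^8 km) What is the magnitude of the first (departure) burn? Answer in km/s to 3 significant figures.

Δv₁ = 10.6 km/s

From the circular-orbit relation v² = μ/r at r = 9.22×10^7 km: μ = v²r = (37.9)² × 9.22×10^7 = 1.32437×10^11 km³/s².
In km: r₁ = 0.616 × 1.496×10^8 = 9.21536×10^7 km; r₂ = 2.77 × 1.496×10^8 = 4.14392×10^8 km.
Transfer-ellipse semi-major axis a_t = (r₁ + r₂)/2 = (9.21536×10^7 + 4.14392×10^8)/2 = 2.532728×10^8 km.
Circular speed at r = 9.21536×10^7 km: v_c = √(μ/r) = 37.91 km/s.
Vis-viva on the transfer ellipse at r = 9.21536×10^7 km gives v_t = √[μ(2/r − 1/a_t)] = 48.49 km/s.
Δv₁ = |v_t − v_c| = |48.49 − 37.91| = 10.58 km/s.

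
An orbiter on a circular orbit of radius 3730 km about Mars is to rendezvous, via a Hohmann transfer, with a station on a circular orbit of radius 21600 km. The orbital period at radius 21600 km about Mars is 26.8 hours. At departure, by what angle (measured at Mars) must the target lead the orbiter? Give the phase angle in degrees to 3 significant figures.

From Kepler's third law T² = 4π²r³/μ at r = 21600 km, T = 26.8 hours = 26.8 × 3600 s = 96480 s: μ = 4π²r³/T² = 42741.2 km³/s².
Transfer-ellipse semi-major axis a_t = (r₁ + r₂)/2 = (3730 + 21600)/2 = 12665 km.
Transfer time t = π√(a_t³/μ) = 21660 s.
Target angular speed ω₂ = √(μ/r₂³) = 6.512×10^-5 rad/s.
Angle swept by the target during transfer: ω₂·t = 1.4105 rad = 80.82°.
The orbiter traverses 180° on the transfer ellipse, so the target must lead by 180° − 80.82° = 99.2°.

φ = 99.2°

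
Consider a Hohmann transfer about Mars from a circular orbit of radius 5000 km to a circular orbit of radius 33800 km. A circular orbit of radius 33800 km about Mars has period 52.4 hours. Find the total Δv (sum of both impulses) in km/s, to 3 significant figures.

From Kepler's third law T² = 4π²r³/μ at r = 33800 km, T = 52.4 hours = 52.4 × 3600 s = 1.8864×10^5 s: μ = 4π²r³/T² = 42839.3 km³/s².
Semi-major axis of the transfer orbit: a_t = (5000 + 33800)/2 = 19400 km.
Circular speed at r₁: v₁ = √(μ/r₁) = √(42839.3/5000) = 2.9271 km/s.
On the transfer ellipse at r₁, vis-viva gives v_p = √[μ(2/r₁ − 1/a_t)] = 3.8636 km/s.
First burn Δv₁ = |v_p − v₁| = 0.9365 km/s.
Circular speed at r₂: v₂ = √(μ/r₂) = 1.1258 km/s.
Transfer-orbit speed at r₂: v_a = √[μ(2/r₂ − 1/a_t)] = 0.57154 km/s.
Second burn Δv₂ = |v₂ − v_a| = 0.5543 km/s.
Total Δv = Δv₁ + Δv₂ = 1.491 km/s.

Δv = 1.49 km/s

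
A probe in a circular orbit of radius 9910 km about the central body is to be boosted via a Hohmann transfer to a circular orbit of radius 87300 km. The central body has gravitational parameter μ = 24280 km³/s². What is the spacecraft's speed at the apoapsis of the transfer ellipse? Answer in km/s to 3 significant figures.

v = 0.238 km/s

Semi-major axis of the transfer orbit: a_t = (9910 + 87300)/2 = 48605 km.
The apoapsis of the transfer ellipse is at r = 87300 km.
From the vis-viva equation, v = √[μ(2/r − 1/a_t)] = 0.2381 km/s.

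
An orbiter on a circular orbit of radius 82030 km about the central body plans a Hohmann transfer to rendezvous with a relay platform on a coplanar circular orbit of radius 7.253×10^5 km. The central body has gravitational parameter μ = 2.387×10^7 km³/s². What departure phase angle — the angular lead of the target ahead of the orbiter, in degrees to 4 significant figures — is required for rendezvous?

φ = 105.3°

Transfer-ellipse semi-major axis a_t = (r₁ + r₂)/2 = (82030 + 7.253×10^5)/2 = 4.03665×10^5 km.
Transfer time t = π√(a_t³/μ) = 1.649×10^5 s.
Target angular speed ω₂ = √(μ/r₂³) = 7.910×10^-6 rad/s.
Angle swept by the target during transfer: ω₂·t = 1.3044 rad = 74.74°.
Arrival is 180° from departure on the ellipse, so φ = 180° − 74.74° = 105.3°.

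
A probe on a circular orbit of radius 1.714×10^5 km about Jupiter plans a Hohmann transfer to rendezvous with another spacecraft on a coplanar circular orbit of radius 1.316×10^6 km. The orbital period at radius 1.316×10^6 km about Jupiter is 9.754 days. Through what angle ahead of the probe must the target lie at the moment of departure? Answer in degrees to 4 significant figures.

φ = 103.5°

From Kepler's third law T² = 4π²r³/μ at r = 1.316×10^6 km, T = 9.754 days = 9.754 × 86400 s = 8.427456×10^5 s: μ = 4π²r³/T² = 1.26688×10^8 km³/s².
The Hohmann ellipse has a_t = (r₁ + r₂)/2 = 7.437×10^5 km.
The half-period of the transfer ellipse is t = π√(a_t³/μ) = 1.790×10^5 s.
The target's mean motion on its circular orbit is ω₂ = √(μ/r₂³) = 7.456×10^-6 rad/s.
Angle swept by the target during transfer: ω₂·t = 1.3346 rad = 76.47°.
Arrival is 180° from departure on the ellipse, so φ = 180° − 76.47° = 103.5°.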